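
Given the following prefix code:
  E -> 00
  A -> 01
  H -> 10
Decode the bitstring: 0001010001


Decoding step by step:
Bits 00 -> E
Bits 01 -> A
Bits 01 -> A
Bits 00 -> E
Bits 01 -> A


Decoded message: EAAEA


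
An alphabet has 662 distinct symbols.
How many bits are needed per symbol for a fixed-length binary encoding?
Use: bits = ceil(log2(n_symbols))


log2(662) = 9.3707
Bracket: 2^9 = 512 < 662 <= 2^10 = 1024
So ceil(log2(662)) = 10

bits = ceil(log2(662)) = ceil(9.3707) = 10 bits


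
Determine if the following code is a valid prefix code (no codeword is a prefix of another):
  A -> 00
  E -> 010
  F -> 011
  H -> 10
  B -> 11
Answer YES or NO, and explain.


Checking each pair (does one codeword prefix another?):
  A='00' vs E='010': no prefix
  A='00' vs F='011': no prefix
  A='00' vs H='10': no prefix
  A='00' vs B='11': no prefix
  E='010' vs A='00': no prefix
  E='010' vs F='011': no prefix
  E='010' vs H='10': no prefix
  E='010' vs B='11': no prefix
  F='011' vs A='00': no prefix
  F='011' vs E='010': no prefix
  F='011' vs H='10': no prefix
  F='011' vs B='11': no prefix
  H='10' vs A='00': no prefix
  H='10' vs E='010': no prefix
  H='10' vs F='011': no prefix
  H='10' vs B='11': no prefix
  B='11' vs A='00': no prefix
  B='11' vs E='010': no prefix
  B='11' vs F='011': no prefix
  B='11' vs H='10': no prefix
No violation found over all pairs.

YES -- this is a valid prefix code. No codeword is a prefix of any other codeword.


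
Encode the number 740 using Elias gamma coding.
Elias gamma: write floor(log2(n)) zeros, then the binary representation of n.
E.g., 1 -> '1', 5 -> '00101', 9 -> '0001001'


num_bits = floor(log2(740)) + 1 = 10
leading_zeros = num_bits - 1 = 9
binary(740) = 1011100100

Elias gamma(740) = '000000000' + '1011100100' = 0000000001011100100 (19 bits)


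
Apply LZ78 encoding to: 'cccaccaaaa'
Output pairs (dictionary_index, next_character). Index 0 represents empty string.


LZ78 encoding steps:
Dictionary: {0: ''}
Step 1: w='' (idx 0), next='c' -> output (0, 'c'), add 'c' as idx 1
Step 2: w='c' (idx 1), next='c' -> output (1, 'c'), add 'cc' as idx 2
Step 3: w='' (idx 0), next='a' -> output (0, 'a'), add 'a' as idx 3
Step 4: w='cc' (idx 2), next='a' -> output (2, 'a'), add 'cca' as idx 4
Step 5: w='a' (idx 3), next='a' -> output (3, 'a'), add 'aa' as idx 5
Step 6: w='a' (idx 3), end of input -> output (3, '')


Encoded: [(0, 'c'), (1, 'c'), (0, 'a'), (2, 'a'), (3, 'a'), (3, '')]


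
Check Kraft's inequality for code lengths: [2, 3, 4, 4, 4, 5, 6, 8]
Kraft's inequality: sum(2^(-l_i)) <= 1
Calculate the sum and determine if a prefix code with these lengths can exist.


Sum = 2^(-2) + 2^(-3) + 2^(-4) + 2^(-4) + 2^(-4) + 2^(-5) + 2^(-6) + 2^(-8)
    = 0.25 + 0.125 + 0.0625 + 0.0625 + 0.0625 + 0.03125 + 0.015625 + 0.00390625
    = 157/256 = 0.61328125
Since 0.61328125 <= 1, Kraft's inequality IS satisfied.
A prefix code with these lengths CAN exist.

Kraft sum = 0.61328125. Satisfied.


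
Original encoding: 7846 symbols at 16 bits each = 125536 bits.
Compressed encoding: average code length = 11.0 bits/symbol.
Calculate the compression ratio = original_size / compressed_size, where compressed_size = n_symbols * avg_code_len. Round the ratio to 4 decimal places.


original_size = n_symbols * orig_bits = 7846 * 16 = 125536 bits
compressed_size = n_symbols * avg_code_len = 7846 * 11.0 = 86306.0 bits
ratio = original_size / compressed_size = 125536 / 86306.0 = 1.4545

Compression ratio = 1.4545


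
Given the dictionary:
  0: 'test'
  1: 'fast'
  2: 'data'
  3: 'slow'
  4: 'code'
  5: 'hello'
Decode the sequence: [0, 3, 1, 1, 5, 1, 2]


Look up each index in the dictionary:
  0 -> 'test'
  3 -> 'slow'
  1 -> 'fast'
  1 -> 'fast'
  5 -> 'hello'
  1 -> 'fast'
  2 -> 'data'

Decoded: "test slow fast fast hello fast data"


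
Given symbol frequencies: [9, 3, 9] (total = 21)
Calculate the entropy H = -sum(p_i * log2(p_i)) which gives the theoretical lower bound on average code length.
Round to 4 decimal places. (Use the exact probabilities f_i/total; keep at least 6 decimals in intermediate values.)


Per-symbol terms -p_i * log2(p_i) with p_i = f_i/21:
  p = 9/21 = 0.428571: log2(p) = -1.222392, -p*log2(p) = 0.523882
  p = 3/21 = 0.142857: log2(p) = -2.807355, -p*log2(p) = 0.401051
  p = 9/21 = 0.428571: log2(p) = -1.222392, -p*log2(p) = 0.523882
H = 0.523882 + 0.401051 + 0.523882 = 1.448815

H = 1.4488 bits/symbol


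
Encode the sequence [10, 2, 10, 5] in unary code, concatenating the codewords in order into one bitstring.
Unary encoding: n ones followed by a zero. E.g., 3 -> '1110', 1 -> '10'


Encode each number as n ones followed by a terminating 0:
  10 -> 11111111110 (11 bits)
  2 -> 110 (3 bits)
  10 -> 11111111110 (11 bits)
  5 -> 111110 (6 bits)
Total length = 11 + 3 + 11 + 6 = 31 bits.

Unary([10, 2, 10, 5]) = 1111111111011011111111110111110 (31 bits)


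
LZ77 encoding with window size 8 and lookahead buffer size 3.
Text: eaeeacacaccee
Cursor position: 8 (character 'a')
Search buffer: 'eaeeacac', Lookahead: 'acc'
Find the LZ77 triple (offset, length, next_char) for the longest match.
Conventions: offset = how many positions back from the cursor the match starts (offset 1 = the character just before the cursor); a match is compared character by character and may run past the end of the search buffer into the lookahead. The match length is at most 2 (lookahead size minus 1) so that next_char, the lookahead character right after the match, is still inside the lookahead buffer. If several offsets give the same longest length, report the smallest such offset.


Try each offset into the search buffer:
  offset=1 (pos 7, char 'c'): match length 0
  offset=2 (pos 6, char 'a'): match length 2
  offset=3 (pos 5, char 'c'): match length 0
  offset=4 (pos 4, char 'a'): match length 2
  offset=5 (pos 3, char 'e'): match length 0
  offset=6 (pos 2, char 'e'): match length 0
  offset=7 (pos 1, char 'a'): match length 1
  offset=8 (pos 0, char 'e'): match length 0
Longest match has length 2, found at offsets 2, 4; take the smallest, offset 2.
next_char = character at position 8 + 2 = 10 -> 'c'

Best match: offset=2, length=2 (matching 'ac' starting at position 6)
LZ77 triple: (2, 2, 'c')


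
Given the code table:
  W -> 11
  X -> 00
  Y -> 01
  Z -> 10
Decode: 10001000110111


Decoding:
10 -> Z
00 -> X
10 -> Z
00 -> X
11 -> W
01 -> Y
11 -> W


Result: ZXZXWYW


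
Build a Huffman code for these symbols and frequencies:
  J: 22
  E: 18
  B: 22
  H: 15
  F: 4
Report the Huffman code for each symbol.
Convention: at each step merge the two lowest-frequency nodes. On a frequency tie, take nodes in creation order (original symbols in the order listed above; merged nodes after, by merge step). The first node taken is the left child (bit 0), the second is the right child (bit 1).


Huffman tree construction:
Step 1: Merge F(4) + H(15) = 19
Step 2: Merge E(18) + (F+H)(19) = 37
Step 3: Merge J(22) + B(22) = 44
Step 4: Merge (E+(F+H))(37) + (J+B)(44) = 81
Read each symbol's code off the tree from the root (left child = 0, right child = 1).

Codes:
  J: 10 (length 2)
  E: 00 (length 2)
  B: 11 (length 2)
  H: 011 (length 3)
  F: 010 (length 3)
Average code length: 181/81 = 2.2346 bits/symbol


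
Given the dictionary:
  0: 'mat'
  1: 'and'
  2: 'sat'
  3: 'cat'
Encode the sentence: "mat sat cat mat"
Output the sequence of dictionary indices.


Look up each word in the dictionary:
  'mat' -> 0
  'sat' -> 2
  'cat' -> 3
  'mat' -> 0

Encoded: [0, 2, 3, 0]


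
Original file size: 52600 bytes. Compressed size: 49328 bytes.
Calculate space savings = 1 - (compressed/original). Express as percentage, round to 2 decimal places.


ratio = compressed/original = 49328/52600 = 0.937795
savings = 1 - ratio = 1 - 0.937795 = 0.062205
as a percentage: 0.062205 * 100 = 6.22%

Space savings = 1 - 49328/52600 = 6.22%


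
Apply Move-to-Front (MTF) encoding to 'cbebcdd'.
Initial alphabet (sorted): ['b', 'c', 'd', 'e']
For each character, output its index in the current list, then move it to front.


MTF encoding:
'c': index 1 in ['b', 'c', 'd', 'e'] -> ['c', 'b', 'd', 'e']
'b': index 1 in ['c', 'b', 'd', 'e'] -> ['b', 'c', 'd', 'e']
'e': index 3 in ['b', 'c', 'd', 'e'] -> ['e', 'b', 'c', 'd']
'b': index 1 in ['e', 'b', 'c', 'd'] -> ['b', 'e', 'c', 'd']
'c': index 2 in ['b', 'e', 'c', 'd'] -> ['c', 'b', 'e', 'd']
'd': index 3 in ['c', 'b', 'e', 'd'] -> ['d', 'c', 'b', 'e']
'd': index 0 in ['d', 'c', 'b', 'e'] -> ['d', 'c', 'b', 'e']


Output: [1, 1, 3, 1, 2, 3, 0]


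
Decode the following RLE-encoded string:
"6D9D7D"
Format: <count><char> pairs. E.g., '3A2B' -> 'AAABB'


Expanding each <count><char> pair:
  6D -> 'DDDDDD'
  9D -> 'DDDDDDDDD'
  7D -> 'DDDDDDD'

Decoded = DDDDDDDDDDDDDDDDDDDDDD


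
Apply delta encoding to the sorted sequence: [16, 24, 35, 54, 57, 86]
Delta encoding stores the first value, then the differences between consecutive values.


First value: 16
Deltas:
  24 - 16 = 8
  35 - 24 = 11
  54 - 35 = 19
  57 - 54 = 3
  86 - 57 = 29


Delta encoded: [16, 8, 11, 19, 3, 29]


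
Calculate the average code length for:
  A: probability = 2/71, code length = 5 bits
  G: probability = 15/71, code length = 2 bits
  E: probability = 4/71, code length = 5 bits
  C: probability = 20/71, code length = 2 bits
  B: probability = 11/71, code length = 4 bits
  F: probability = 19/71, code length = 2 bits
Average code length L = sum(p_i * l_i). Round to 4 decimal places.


Weighted contributions p_i * l_i:
  A: (2/71) * 5 = 10/71
  G: (15/71) * 2 = 30/71
  E: (4/71) * 5 = 20/71
  C: (20/71) * 2 = 40/71
  B: (11/71) * 4 = 44/71
  F: (19/71) * 2 = 38/71
Sum = (10 + 30 + 20 + 40 + 44 + 38)/71 = 182/71

L = 182/71 = 2.5634 bits/symbol


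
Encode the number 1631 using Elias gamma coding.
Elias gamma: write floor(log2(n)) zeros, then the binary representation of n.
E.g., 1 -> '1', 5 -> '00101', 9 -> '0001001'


num_bits = floor(log2(1631)) + 1 = 11
leading_zeros = num_bits - 1 = 10
binary(1631) = 11001011111

Elias gamma(1631) = '0000000000' + '11001011111' = 000000000011001011111 (21 bits)


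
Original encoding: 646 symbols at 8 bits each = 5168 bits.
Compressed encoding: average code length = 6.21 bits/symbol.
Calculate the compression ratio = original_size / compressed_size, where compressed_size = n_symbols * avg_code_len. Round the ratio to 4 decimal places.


original_size = n_symbols * orig_bits = 646 * 8 = 5168 bits
compressed_size = n_symbols * avg_code_len = 646 * 6.21 = 4011.66 bits
ratio = original_size / compressed_size = 5168 / 4011.66 = 1.2882

Compression ratio = 1.2882


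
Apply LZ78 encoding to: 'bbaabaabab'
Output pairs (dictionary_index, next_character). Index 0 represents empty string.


LZ78 encoding steps:
Dictionary: {0: ''}
Step 1: w='' (idx 0), next='b' -> output (0, 'b'), add 'b' as idx 1
Step 2: w='b' (idx 1), next='a' -> output (1, 'a'), add 'ba' as idx 2
Step 3: w='' (idx 0), next='a' -> output (0, 'a'), add 'a' as idx 3
Step 4: w='ba' (idx 2), next='a' -> output (2, 'a'), add 'baa' as idx 4
Step 5: w='ba' (idx 2), next='b' -> output (2, 'b'), add 'bab' as idx 5


Encoded: [(0, 'b'), (1, 'a'), (0, 'a'), (2, 'a'), (2, 'b')]


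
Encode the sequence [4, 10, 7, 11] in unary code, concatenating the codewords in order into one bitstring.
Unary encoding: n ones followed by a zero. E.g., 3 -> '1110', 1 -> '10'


Encode each number as n ones followed by a terminating 0:
  4 -> 11110 (5 bits)
  10 -> 11111111110 (11 bits)
  7 -> 11111110 (8 bits)
  11 -> 111111111110 (12 bits)
Total length = 5 + 11 + 8 + 12 = 36 bits.

Unary([4, 10, 7, 11]) = 111101111111111011111110111111111110 (36 bits)


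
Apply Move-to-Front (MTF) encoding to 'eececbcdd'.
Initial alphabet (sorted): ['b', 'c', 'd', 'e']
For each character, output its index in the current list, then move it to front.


MTF encoding:
'e': index 3 in ['b', 'c', 'd', 'e'] -> ['e', 'b', 'c', 'd']
'e': index 0 in ['e', 'b', 'c', 'd'] -> ['e', 'b', 'c', 'd']
'c': index 2 in ['e', 'b', 'c', 'd'] -> ['c', 'e', 'b', 'd']
'e': index 1 in ['c', 'e', 'b', 'd'] -> ['e', 'c', 'b', 'd']
'c': index 1 in ['e', 'c', 'b', 'd'] -> ['c', 'e', 'b', 'd']
'b': index 2 in ['c', 'e', 'b', 'd'] -> ['b', 'c', 'e', 'd']
'c': index 1 in ['b', 'c', 'e', 'd'] -> ['c', 'b', 'e', 'd']
'd': index 3 in ['c', 'b', 'e', 'd'] -> ['d', 'c', 'b', 'e']
'd': index 0 in ['d', 'c', 'b', 'e'] -> ['d', 'c', 'b', 'e']


Output: [3, 0, 2, 1, 1, 2, 1, 3, 0]


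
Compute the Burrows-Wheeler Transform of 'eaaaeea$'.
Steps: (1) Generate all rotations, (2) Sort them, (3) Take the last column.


Rotations (sorted):
  0: $eaaaeea -> last char: a
  1: a$eaaaee -> last char: e
  2: aaaeea$e -> last char: e
  3: aaeea$ea -> last char: a
  4: aeea$eaa -> last char: a
  5: ea$eaaae -> last char: e
  6: eaaaeea$ -> last char: $
  7: eea$eaaa -> last char: a


BWT = aeeaae$a


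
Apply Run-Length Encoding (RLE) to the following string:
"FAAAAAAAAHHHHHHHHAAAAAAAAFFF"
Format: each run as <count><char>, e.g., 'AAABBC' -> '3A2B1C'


Scanning runs left to right:
  i=0: run of 'F' x 1 -> '1F'
  i=1: run of 'A' x 8 -> '8A'
  i=9: run of 'H' x 8 -> '8H'
  i=17: run of 'A' x 8 -> '8A'
  i=25: run of 'F' x 3 -> '3F'

RLE = 1F8A8H8A3F


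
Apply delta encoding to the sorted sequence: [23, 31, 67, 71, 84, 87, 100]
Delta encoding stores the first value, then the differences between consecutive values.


First value: 23
Deltas:
  31 - 23 = 8
  67 - 31 = 36
  71 - 67 = 4
  84 - 71 = 13
  87 - 84 = 3
  100 - 87 = 13


Delta encoded: [23, 8, 36, 4, 13, 3, 13]


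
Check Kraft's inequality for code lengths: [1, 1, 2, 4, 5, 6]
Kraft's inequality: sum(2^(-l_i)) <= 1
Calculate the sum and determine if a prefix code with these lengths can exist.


Sum = 2^(-1) + 2^(-1) + 2^(-2) + 2^(-4) + 2^(-5) + 2^(-6)
    = 0.5 + 0.5 + 0.25 + 0.0625 + 0.03125 + 0.015625
    = 87/64 = 1.359375
Since 1.359375 > 1, Kraft's inequality is NOT satisfied.
A prefix code with these lengths CANNOT exist.

Kraft sum = 1.359375. Not satisfied.


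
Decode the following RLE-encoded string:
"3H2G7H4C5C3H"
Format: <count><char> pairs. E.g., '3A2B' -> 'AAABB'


Expanding each <count><char> pair:
  3H -> 'HHH'
  2G -> 'GG'
  7H -> 'HHHHHHH'
  4C -> 'CCCC'
  5C -> 'CCCCC'
  3H -> 'HHH'

Decoded = HHHGGHHHHHHHCCCCCCCCCHHH


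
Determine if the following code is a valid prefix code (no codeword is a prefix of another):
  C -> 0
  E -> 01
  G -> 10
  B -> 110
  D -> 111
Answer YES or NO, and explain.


Checking each pair (does one codeword prefix another?):
  C='0' vs E='01': prefix -- VIOLATION

NO -- this is NOT a valid prefix code. C (0) is a prefix of E (01).


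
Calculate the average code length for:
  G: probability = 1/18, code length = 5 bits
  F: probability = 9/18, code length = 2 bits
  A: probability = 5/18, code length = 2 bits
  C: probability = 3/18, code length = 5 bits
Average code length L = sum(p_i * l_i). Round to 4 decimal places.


Weighted contributions p_i * l_i:
  G: (1/18) * 5 = 5/18
  F: (9/18) * 2 = 18/18
  A: (5/18) * 2 = 10/18
  C: (3/18) * 5 = 15/18
Sum = (5 + 18 + 10 + 15)/18 = 48/18

L = 48/18 = 2.6667 bits/symbol


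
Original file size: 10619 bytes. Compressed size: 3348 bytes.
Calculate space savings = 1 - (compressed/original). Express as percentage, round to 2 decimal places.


ratio = compressed/original = 3348/10619 = 0.315284
savings = 1 - ratio = 1 - 0.315284 = 0.684716
as a percentage: 0.684716 * 100 = 68.47%

Space savings = 1 - 3348/10619 = 68.47%


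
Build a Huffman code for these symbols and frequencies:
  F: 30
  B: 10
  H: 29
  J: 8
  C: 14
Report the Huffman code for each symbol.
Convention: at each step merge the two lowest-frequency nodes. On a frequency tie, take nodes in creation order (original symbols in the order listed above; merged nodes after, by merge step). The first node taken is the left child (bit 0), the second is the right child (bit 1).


Huffman tree construction:
Step 1: Merge J(8) + B(10) = 18
Step 2: Merge C(14) + (J+B)(18) = 32
Step 3: Merge H(29) + F(30) = 59
Step 4: Merge (C+(J+B))(32) + (H+F)(59) = 91
Read each symbol's code off the tree from the root (left child = 0, right child = 1).

Codes:
  F: 11 (length 2)
  B: 011 (length 3)
  H: 10 (length 2)
  J: 010 (length 3)
  C: 00 (length 2)
Average code length: 200/91 = 2.1978 bits/symbol


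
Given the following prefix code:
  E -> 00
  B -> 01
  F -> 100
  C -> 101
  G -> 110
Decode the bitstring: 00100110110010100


Decoding step by step:
Bits 00 -> E
Bits 100 -> F
Bits 110 -> G
Bits 110 -> G
Bits 01 -> B
Bits 01 -> B
Bits 00 -> E


Decoded message: EFGGBBE


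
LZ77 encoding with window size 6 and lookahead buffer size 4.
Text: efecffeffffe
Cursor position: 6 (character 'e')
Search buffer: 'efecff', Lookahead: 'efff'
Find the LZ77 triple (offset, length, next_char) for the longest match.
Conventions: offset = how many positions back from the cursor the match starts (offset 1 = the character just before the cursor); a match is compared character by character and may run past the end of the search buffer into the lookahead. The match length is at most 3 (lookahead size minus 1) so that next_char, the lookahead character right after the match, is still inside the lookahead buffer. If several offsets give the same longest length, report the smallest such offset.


Try each offset into the search buffer:
  offset=1 (pos 5, char 'f'): match length 0
  offset=2 (pos 4, char 'f'): match length 0
  offset=3 (pos 3, char 'c'): match length 0
  offset=4 (pos 2, char 'e'): match length 1
  offset=5 (pos 1, char 'f'): match length 0
  offset=6 (pos 0, char 'e'): match length 2
Longest match has length 2 at offset 6.
next_char = character at position 6 + 2 = 8 -> 'f'

Best match: offset=6, length=2 (matching 'ef' starting at position 0)
LZ77 triple: (6, 2, 'f')


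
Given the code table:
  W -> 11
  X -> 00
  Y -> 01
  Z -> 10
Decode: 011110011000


Decoding:
01 -> Y
11 -> W
10 -> Z
01 -> Y
10 -> Z
00 -> X


Result: YWZYZX


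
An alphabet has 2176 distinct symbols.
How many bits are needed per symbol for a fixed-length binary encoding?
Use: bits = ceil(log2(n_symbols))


log2(2176) = 11.0875
Bracket: 2^11 = 2048 < 2176 <= 2^12 = 4096
So ceil(log2(2176)) = 12

bits = ceil(log2(2176)) = ceil(11.0875) = 12 bits


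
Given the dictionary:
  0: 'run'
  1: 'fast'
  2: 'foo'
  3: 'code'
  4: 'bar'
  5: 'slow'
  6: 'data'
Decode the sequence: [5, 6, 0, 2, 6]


Look up each index in the dictionary:
  5 -> 'slow'
  6 -> 'data'
  0 -> 'run'
  2 -> 'foo'
  6 -> 'data'

Decoded: "slow data run foo data"


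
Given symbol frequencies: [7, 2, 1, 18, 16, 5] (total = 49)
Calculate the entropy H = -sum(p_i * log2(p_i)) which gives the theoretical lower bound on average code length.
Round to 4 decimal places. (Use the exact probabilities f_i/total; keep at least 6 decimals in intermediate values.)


Per-symbol terms -p_i * log2(p_i) with p_i = f_i/49:
  p = 7/49 = 0.142857: log2(p) = -2.807355, -p*log2(p) = 0.401051
  p = 2/49 = 0.040816: log2(p) = -4.614710, -p*log2(p) = 0.188356
  p = 1/49 = 0.020408: log2(p) = -5.614710, -p*log2(p) = 0.114586
  p = 18/49 = 0.367347: log2(p) = -1.444785, -p*log2(p) = 0.530737
  p = 16/49 = 0.326531: log2(p) = -1.614710, -p*log2(p) = 0.527252
  p = 5/49 = 0.102041: log2(p) = -3.292782, -p*log2(p) = 0.335998
H = 0.401051 + 0.188356 + 0.114586 + 0.530737 + 0.527252 + 0.335998 = 2.097980

H = 2.098 bits/symbol


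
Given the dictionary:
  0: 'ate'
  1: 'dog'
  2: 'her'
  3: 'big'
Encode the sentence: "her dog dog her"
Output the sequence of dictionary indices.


Look up each word in the dictionary:
  'her' -> 2
  'dog' -> 1
  'dog' -> 1
  'her' -> 2

Encoded: [2, 1, 1, 2]


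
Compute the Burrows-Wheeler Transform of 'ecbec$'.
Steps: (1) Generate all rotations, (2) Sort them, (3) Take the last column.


Rotations (sorted):
  0: $ecbec -> last char: c
  1: bec$ec -> last char: c
  2: c$ecbe -> last char: e
  3: cbec$e -> last char: e
  4: ec$ecb -> last char: b
  5: ecbec$ -> last char: $


BWT = cceeb$


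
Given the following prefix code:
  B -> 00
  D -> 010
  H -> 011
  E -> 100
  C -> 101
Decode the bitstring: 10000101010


Decoding step by step:
Bits 100 -> E
Bits 00 -> B
Bits 101 -> C
Bits 010 -> D


Decoded message: EBCD


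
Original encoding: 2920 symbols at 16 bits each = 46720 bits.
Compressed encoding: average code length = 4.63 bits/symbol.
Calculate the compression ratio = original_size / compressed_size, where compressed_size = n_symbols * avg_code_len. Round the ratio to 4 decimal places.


original_size = n_symbols * orig_bits = 2920 * 16 = 46720 bits
compressed_size = n_symbols * avg_code_len = 2920 * 4.63 = 13519.6 bits
ratio = original_size / compressed_size = 46720 / 13519.6 = 3.4557

Compression ratio = 3.4557


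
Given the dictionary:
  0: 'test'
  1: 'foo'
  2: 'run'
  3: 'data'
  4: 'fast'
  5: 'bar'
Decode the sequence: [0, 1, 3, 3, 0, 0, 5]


Look up each index in the dictionary:
  0 -> 'test'
  1 -> 'foo'
  3 -> 'data'
  3 -> 'data'
  0 -> 'test'
  0 -> 'test'
  5 -> 'bar'

Decoded: "test foo data data test test bar"


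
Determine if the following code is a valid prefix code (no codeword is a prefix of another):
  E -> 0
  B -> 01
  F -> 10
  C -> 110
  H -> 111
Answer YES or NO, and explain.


Checking each pair (does one codeword prefix another?):
  E='0' vs B='01': prefix -- VIOLATION

NO -- this is NOT a valid prefix code. E (0) is a prefix of B (01).


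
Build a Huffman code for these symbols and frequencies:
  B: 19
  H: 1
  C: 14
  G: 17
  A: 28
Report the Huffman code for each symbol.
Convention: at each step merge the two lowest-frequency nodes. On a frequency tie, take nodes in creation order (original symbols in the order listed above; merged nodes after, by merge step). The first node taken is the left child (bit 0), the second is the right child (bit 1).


Huffman tree construction:
Step 1: Merge H(1) + C(14) = 15
Step 2: Merge (H+C)(15) + G(17) = 32
Step 3: Merge B(19) + A(28) = 47
Step 4: Merge ((H+C)+G)(32) + (B+A)(47) = 79
Read each symbol's code off the tree from the root (left child = 0, right child = 1).

Codes:
  B: 10 (length 2)
  H: 000 (length 3)
  C: 001 (length 3)
  G: 01 (length 2)
  A: 11 (length 2)
Average code length: 173/79 = 2.1899 bits/symbol


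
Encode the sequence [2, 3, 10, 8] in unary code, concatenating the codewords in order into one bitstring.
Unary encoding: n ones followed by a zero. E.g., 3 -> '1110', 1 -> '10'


Encode each number as n ones followed by a terminating 0:
  2 -> 110 (3 bits)
  3 -> 1110 (4 bits)
  10 -> 11111111110 (11 bits)
  8 -> 111111110 (9 bits)
Total length = 3 + 4 + 11 + 9 = 27 bits.

Unary([2, 3, 10, 8]) = 110111011111111110111111110 (27 bits)


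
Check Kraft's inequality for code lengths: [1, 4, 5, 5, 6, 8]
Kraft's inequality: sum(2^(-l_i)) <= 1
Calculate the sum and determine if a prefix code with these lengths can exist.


Sum = 2^(-1) + 2^(-4) + 2^(-5) + 2^(-5) + 2^(-6) + 2^(-8)
    = 0.5 + 0.0625 + 0.03125 + 0.03125 + 0.015625 + 0.00390625
    = 165/256 = 0.64453125
Since 0.64453125 <= 1, Kraft's inequality IS satisfied.
A prefix code with these lengths CAN exist.

Kraft sum = 0.64453125. Satisfied.


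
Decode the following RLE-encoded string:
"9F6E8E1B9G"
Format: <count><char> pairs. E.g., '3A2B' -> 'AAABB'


Expanding each <count><char> pair:
  9F -> 'FFFFFFFFF'
  6E -> 'EEEEEE'
  8E -> 'EEEEEEEE'
  1B -> 'B'
  9G -> 'GGGGGGGGG'

Decoded = FFFFFFFFFEEEEEEEEEEEEEEBGGGGGGGGG


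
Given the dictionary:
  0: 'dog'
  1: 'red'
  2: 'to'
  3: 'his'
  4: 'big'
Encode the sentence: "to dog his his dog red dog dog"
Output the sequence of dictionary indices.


Look up each word in the dictionary:
  'to' -> 2
  'dog' -> 0
  'his' -> 3
  'his' -> 3
  'dog' -> 0
  'red' -> 1
  'dog' -> 0
  'dog' -> 0

Encoded: [2, 0, 3, 3, 0, 1, 0, 0]


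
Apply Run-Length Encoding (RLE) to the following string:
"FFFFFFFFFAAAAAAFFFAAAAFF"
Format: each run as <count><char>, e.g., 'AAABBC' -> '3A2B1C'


Scanning runs left to right:
  i=0: run of 'F' x 9 -> '9F'
  i=9: run of 'A' x 6 -> '6A'
  i=15: run of 'F' x 3 -> '3F'
  i=18: run of 'A' x 4 -> '4A'
  i=22: run of 'F' x 2 -> '2F'

RLE = 9F6A3F4A2F


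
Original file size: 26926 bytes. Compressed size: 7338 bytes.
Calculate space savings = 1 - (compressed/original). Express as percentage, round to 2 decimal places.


ratio = compressed/original = 7338/26926 = 0.272525
savings = 1 - ratio = 1 - 0.272525 = 0.727475
as a percentage: 0.727475 * 100 = 72.75%

Space savings = 1 - 7338/26926 = 72.75%


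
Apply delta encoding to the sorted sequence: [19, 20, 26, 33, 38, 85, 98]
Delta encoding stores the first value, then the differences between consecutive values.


First value: 19
Deltas:
  20 - 19 = 1
  26 - 20 = 6
  33 - 26 = 7
  38 - 33 = 5
  85 - 38 = 47
  98 - 85 = 13


Delta encoded: [19, 1, 6, 7, 5, 47, 13]


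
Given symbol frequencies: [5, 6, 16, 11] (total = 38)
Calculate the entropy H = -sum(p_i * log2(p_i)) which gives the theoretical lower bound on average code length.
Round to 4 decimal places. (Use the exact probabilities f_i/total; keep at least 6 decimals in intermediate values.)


Per-symbol terms -p_i * log2(p_i) with p_i = f_i/38:
  p = 5/38 = 0.131579: log2(p) = -2.925999, -p*log2(p) = 0.385000
  p = 6/38 = 0.157895: log2(p) = -2.662965, -p*log2(p) = 0.420468
  p = 16/38 = 0.421053: log2(p) = -1.247928, -p*log2(p) = 0.525443
  p = 11/38 = 0.289474: log2(p) = -1.788496, -p*log2(p) = 0.517722
H = 0.385000 + 0.420468 + 0.525443 + 0.517722 = 1.848633

H = 1.8486 bits/symbol


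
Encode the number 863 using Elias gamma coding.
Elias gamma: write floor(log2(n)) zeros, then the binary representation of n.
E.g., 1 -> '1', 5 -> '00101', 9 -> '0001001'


num_bits = floor(log2(863)) + 1 = 10
leading_zeros = num_bits - 1 = 9
binary(863) = 1101011111

Elias gamma(863) = '000000000' + '1101011111' = 0000000001101011111 (19 bits)


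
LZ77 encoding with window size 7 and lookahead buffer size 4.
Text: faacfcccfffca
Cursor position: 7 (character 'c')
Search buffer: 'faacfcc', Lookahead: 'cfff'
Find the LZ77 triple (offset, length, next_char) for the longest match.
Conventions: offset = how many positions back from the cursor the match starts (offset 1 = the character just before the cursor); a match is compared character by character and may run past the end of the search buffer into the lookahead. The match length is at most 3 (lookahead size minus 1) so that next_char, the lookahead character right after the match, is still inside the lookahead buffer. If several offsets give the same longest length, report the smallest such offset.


Try each offset into the search buffer:
  offset=1 (pos 6, char 'c'): match length 1
  offset=2 (pos 5, char 'c'): match length 1
  offset=3 (pos 4, char 'f'): match length 0
  offset=4 (pos 3, char 'c'): match length 2
  offset=5 (pos 2, char 'a'): match length 0
  offset=6 (pos 1, char 'a'): match length 0
  offset=7 (pos 0, char 'f'): match length 0
Longest match has length 2 at offset 4.
next_char = character at position 7 + 2 = 9 -> 'f'

Best match: offset=4, length=2 (matching 'cf' starting at position 3)
LZ77 triple: (4, 2, 'f')


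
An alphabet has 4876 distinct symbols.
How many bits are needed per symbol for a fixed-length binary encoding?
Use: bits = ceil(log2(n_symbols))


log2(4876) = 12.2515
Bracket: 2^12 = 4096 < 4876 <= 2^13 = 8192
So ceil(log2(4876)) = 13

bits = ceil(log2(4876)) = ceil(12.2515) = 13 bits


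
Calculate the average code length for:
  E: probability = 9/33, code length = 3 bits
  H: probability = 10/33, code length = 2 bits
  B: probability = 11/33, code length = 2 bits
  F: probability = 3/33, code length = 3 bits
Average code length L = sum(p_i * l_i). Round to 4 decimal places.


Weighted contributions p_i * l_i:
  E: (9/33) * 3 = 27/33
  H: (10/33) * 2 = 20/33
  B: (11/33) * 2 = 22/33
  F: (3/33) * 3 = 9/33
Sum = (27 + 20 + 22 + 9)/33 = 78/33

L = 78/33 = 2.3636 bits/symbol


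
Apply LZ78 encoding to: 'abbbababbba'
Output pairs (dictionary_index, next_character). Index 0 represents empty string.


LZ78 encoding steps:
Dictionary: {0: ''}
Step 1: w='' (idx 0), next='a' -> output (0, 'a'), add 'a' as idx 1
Step 2: w='' (idx 0), next='b' -> output (0, 'b'), add 'b' as idx 2
Step 3: w='b' (idx 2), next='b' -> output (2, 'b'), add 'bb' as idx 3
Step 4: w='a' (idx 1), next='b' -> output (1, 'b'), add 'ab' as idx 4
Step 5: w='ab' (idx 4), next='b' -> output (4, 'b'), add 'abb' as idx 5
Step 6: w='b' (idx 2), next='a' -> output (2, 'a'), add 'ba' as idx 6


Encoded: [(0, 'a'), (0, 'b'), (2, 'b'), (1, 'b'), (4, 'b'), (2, 'a')]


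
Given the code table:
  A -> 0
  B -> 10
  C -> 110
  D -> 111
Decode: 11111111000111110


Decoding:
111 -> D
111 -> D
110 -> C
0 -> A
0 -> A
111 -> D
110 -> C


Result: DDCAADC


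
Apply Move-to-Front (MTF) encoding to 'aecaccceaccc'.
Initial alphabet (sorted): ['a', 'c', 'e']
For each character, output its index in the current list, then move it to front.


MTF encoding:
'a': index 0 in ['a', 'c', 'e'] -> ['a', 'c', 'e']
'e': index 2 in ['a', 'c', 'e'] -> ['e', 'a', 'c']
'c': index 2 in ['e', 'a', 'c'] -> ['c', 'e', 'a']
'a': index 2 in ['c', 'e', 'a'] -> ['a', 'c', 'e']
'c': index 1 in ['a', 'c', 'e'] -> ['c', 'a', 'e']
'c': index 0 in ['c', 'a', 'e'] -> ['c', 'a', 'e']
'c': index 0 in ['c', 'a', 'e'] -> ['c', 'a', 'e']
'e': index 2 in ['c', 'a', 'e'] -> ['e', 'c', 'a']
'a': index 2 in ['e', 'c', 'a'] -> ['a', 'e', 'c']
'c': index 2 in ['a', 'e', 'c'] -> ['c', 'a', 'e']
'c': index 0 in ['c', 'a', 'e'] -> ['c', 'a', 'e']
'c': index 0 in ['c', 'a', 'e'] -> ['c', 'a', 'e']


Output: [0, 2, 2, 2, 1, 0, 0, 2, 2, 2, 0, 0]


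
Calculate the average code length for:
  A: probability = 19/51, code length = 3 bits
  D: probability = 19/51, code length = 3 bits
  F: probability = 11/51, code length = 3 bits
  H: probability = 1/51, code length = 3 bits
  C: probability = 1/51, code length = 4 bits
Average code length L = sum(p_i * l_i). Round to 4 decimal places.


Weighted contributions p_i * l_i:
  A: (19/51) * 3 = 57/51
  D: (19/51) * 3 = 57/51
  F: (11/51) * 3 = 33/51
  H: (1/51) * 3 = 3/51
  C: (1/51) * 4 = 4/51
Sum = (57 + 57 + 33 + 3 + 4)/51 = 154/51

L = 154/51 = 3.0196 bits/symbol


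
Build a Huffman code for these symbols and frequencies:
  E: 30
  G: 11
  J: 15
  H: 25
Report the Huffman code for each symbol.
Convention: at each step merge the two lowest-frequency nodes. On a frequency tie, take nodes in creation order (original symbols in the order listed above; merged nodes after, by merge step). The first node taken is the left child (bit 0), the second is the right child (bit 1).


Huffman tree construction:
Step 1: Merge G(11) + J(15) = 26
Step 2: Merge H(25) + (G+J)(26) = 51
Step 3: Merge E(30) + (H+(G+J))(51) = 81
Read each symbol's code off the tree from the root (left child = 0, right child = 1).

Codes:
  E: 0 (length 1)
  G: 110 (length 3)
  J: 111 (length 3)
  H: 10 (length 2)
Average code length: 158/81 = 1.9506 bits/symbol


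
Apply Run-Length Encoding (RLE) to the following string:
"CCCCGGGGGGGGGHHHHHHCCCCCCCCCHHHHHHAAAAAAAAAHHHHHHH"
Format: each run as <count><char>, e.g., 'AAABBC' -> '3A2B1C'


Scanning runs left to right:
  i=0: run of 'C' x 4 -> '4C'
  i=4: run of 'G' x 9 -> '9G'
  i=13: run of 'H' x 6 -> '6H'
  i=19: run of 'C' x 9 -> '9C'
  i=28: run of 'H' x 6 -> '6H'
  i=34: run of 'A' x 9 -> '9A'
  i=43: run of 'H' x 7 -> '7H'

RLE = 4C9G6H9C6H9A7H


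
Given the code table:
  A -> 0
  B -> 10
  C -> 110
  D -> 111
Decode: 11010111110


Decoding:
110 -> C
10 -> B
111 -> D
110 -> C


Result: CBDC


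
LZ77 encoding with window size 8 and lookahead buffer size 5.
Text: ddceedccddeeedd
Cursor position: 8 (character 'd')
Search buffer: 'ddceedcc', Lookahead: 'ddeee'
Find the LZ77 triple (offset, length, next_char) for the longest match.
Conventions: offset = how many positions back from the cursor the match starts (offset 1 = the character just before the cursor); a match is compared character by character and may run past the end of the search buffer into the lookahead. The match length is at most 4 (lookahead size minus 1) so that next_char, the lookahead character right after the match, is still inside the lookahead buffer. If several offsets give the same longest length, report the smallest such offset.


Try each offset into the search buffer:
  offset=1 (pos 7, char 'c'): match length 0
  offset=2 (pos 6, char 'c'): match length 0
  offset=3 (pos 5, char 'd'): match length 1
  offset=4 (pos 4, char 'e'): match length 0
  offset=5 (pos 3, char 'e'): match length 0
  offset=6 (pos 2, char 'c'): match length 0
  offset=7 (pos 1, char 'd'): match length 1
  offset=8 (pos 0, char 'd'): match length 2
Longest match has length 2 at offset 8.
next_char = character at position 8 + 2 = 10 -> 'e'

Best match: offset=8, length=2 (matching 'dd' starting at position 0)
LZ77 triple: (8, 2, 'e')


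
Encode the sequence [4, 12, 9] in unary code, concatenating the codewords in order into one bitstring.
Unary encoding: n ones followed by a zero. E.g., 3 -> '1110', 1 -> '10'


Encode each number as n ones followed by a terminating 0:
  4 -> 11110 (5 bits)
  12 -> 1111111111110 (13 bits)
  9 -> 1111111110 (10 bits)
Total length = 5 + 13 + 10 = 28 bits.

Unary([4, 12, 9]) = 1111011111111111101111111110 (28 bits)


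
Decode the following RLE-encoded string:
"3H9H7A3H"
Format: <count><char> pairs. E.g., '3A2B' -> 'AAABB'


Expanding each <count><char> pair:
  3H -> 'HHH'
  9H -> 'HHHHHHHHH'
  7A -> 'AAAAAAA'
  3H -> 'HHH'

Decoded = HHHHHHHHHHHHAAAAAAAHHH


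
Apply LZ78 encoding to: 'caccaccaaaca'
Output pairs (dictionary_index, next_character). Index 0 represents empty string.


LZ78 encoding steps:
Dictionary: {0: ''}
Step 1: w='' (idx 0), next='c' -> output (0, 'c'), add 'c' as idx 1
Step 2: w='' (idx 0), next='a' -> output (0, 'a'), add 'a' as idx 2
Step 3: w='c' (idx 1), next='c' -> output (1, 'c'), add 'cc' as idx 3
Step 4: w='a' (idx 2), next='c' -> output (2, 'c'), add 'ac' as idx 4
Step 5: w='c' (idx 1), next='a' -> output (1, 'a'), add 'ca' as idx 5
Step 6: w='a' (idx 2), next='a' -> output (2, 'a'), add 'aa' as idx 6
Step 7: w='ca' (idx 5), end of input -> output (5, '')


Encoded: [(0, 'c'), (0, 'a'), (1, 'c'), (2, 'c'), (1, 'a'), (2, 'a'), (5, '')]


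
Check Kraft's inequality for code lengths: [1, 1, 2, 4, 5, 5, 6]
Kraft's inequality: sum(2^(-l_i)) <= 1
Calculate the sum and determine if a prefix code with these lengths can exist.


Sum = 2^(-1) + 2^(-1) + 2^(-2) + 2^(-4) + 2^(-5) + 2^(-5) + 2^(-6)
    = 0.5 + 0.5 + 0.25 + 0.0625 + 0.03125 + 0.03125 + 0.015625
    = 89/64 = 1.390625
Since 1.390625 > 1, Kraft's inequality is NOT satisfied.
A prefix code with these lengths CANNOT exist.

Kraft sum = 1.390625. Not satisfied.


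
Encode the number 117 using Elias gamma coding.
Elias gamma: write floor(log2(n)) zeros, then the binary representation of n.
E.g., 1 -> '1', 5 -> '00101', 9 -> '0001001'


num_bits = floor(log2(117)) + 1 = 7
leading_zeros = num_bits - 1 = 6
binary(117) = 1110101

Elias gamma(117) = '000000' + '1110101' = 0000001110101 (13 bits)


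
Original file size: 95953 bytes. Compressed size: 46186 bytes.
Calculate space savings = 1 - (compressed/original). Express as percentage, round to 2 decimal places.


ratio = compressed/original = 46186/95953 = 0.48134
savings = 1 - ratio = 1 - 0.48134 = 0.51866
as a percentage: 0.51866 * 100 = 51.87%

Space savings = 1 - 46186/95953 = 51.87%


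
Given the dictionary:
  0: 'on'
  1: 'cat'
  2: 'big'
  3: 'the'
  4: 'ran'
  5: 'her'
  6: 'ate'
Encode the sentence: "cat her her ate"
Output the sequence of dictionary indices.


Look up each word in the dictionary:
  'cat' -> 1
  'her' -> 5
  'her' -> 5
  'ate' -> 6

Encoded: [1, 5, 5, 6]


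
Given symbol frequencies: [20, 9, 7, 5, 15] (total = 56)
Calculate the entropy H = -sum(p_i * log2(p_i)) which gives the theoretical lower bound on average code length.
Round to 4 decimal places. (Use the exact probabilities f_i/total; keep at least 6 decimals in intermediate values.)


Per-symbol terms -p_i * log2(p_i) with p_i = f_i/56:
  p = 20/56 = 0.357143: log2(p) = -1.485427, -p*log2(p) = 0.530510
  p = 9/56 = 0.160714: log2(p) = -2.637430, -p*log2(p) = 0.423873
  p = 7/56 = 0.125000: log2(p) = -3.000000, -p*log2(p) = 0.375000
  p = 5/56 = 0.089286: log2(p) = -3.485427, -p*log2(p) = 0.311199
  p = 15/56 = 0.267857: log2(p) = -1.900464, -p*log2(p) = 0.509053
H = 0.530510 + 0.423873 + 0.375000 + 0.311199 + 0.509053 = 2.149635

H = 2.1496 bits/symbol


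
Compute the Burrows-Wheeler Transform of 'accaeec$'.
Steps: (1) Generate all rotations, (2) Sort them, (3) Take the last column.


Rotations (sorted):
  0: $accaeec -> last char: c
  1: accaeec$ -> last char: $
  2: aeec$acc -> last char: c
  3: c$accaee -> last char: e
  4: caeec$ac -> last char: c
  5: ccaeec$a -> last char: a
  6: ec$accae -> last char: e
  7: eec$acca -> last char: a


BWT = c$cecaea


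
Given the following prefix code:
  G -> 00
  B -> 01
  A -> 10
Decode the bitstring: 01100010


Decoding step by step:
Bits 01 -> B
Bits 10 -> A
Bits 00 -> G
Bits 10 -> A


Decoded message: BAGA


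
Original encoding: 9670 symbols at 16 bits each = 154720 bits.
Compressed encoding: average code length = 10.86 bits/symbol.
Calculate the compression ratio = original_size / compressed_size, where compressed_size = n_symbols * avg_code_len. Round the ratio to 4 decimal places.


original_size = n_symbols * orig_bits = 9670 * 16 = 154720 bits
compressed_size = n_symbols * avg_code_len = 9670 * 10.86 = 105016.2 bits
ratio = original_size / compressed_size = 154720 / 105016.2 = 1.4733

Compression ratio = 1.4733


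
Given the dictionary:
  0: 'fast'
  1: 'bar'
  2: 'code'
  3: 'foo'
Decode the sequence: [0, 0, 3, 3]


Look up each index in the dictionary:
  0 -> 'fast'
  0 -> 'fast'
  3 -> 'foo'
  3 -> 'foo'

Decoded: "fast fast foo foo"


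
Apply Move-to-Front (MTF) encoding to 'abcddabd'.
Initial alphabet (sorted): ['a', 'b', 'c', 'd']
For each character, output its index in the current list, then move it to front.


MTF encoding:
'a': index 0 in ['a', 'b', 'c', 'd'] -> ['a', 'b', 'c', 'd']
'b': index 1 in ['a', 'b', 'c', 'd'] -> ['b', 'a', 'c', 'd']
'c': index 2 in ['b', 'a', 'c', 'd'] -> ['c', 'b', 'a', 'd']
'd': index 3 in ['c', 'b', 'a', 'd'] -> ['d', 'c', 'b', 'a']
'd': index 0 in ['d', 'c', 'b', 'a'] -> ['d', 'c', 'b', 'a']
'a': index 3 in ['d', 'c', 'b', 'a'] -> ['a', 'd', 'c', 'b']
'b': index 3 in ['a', 'd', 'c', 'b'] -> ['b', 'a', 'd', 'c']
'd': index 2 in ['b', 'a', 'd', 'c'] -> ['d', 'b', 'a', 'c']


Output: [0, 1, 2, 3, 0, 3, 3, 2]


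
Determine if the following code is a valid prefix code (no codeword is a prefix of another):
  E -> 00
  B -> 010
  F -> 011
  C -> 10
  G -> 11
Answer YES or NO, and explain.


Checking each pair (does one codeword prefix another?):
  E='00' vs B='010': no prefix
  E='00' vs F='011': no prefix
  E='00' vs C='10': no prefix
  E='00' vs G='11': no prefix
  B='010' vs E='00': no prefix
  B='010' vs F='011': no prefix
  B='010' vs C='10': no prefix
  B='010' vs G='11': no prefix
  F='011' vs E='00': no prefix
  F='011' vs B='010': no prefix
  F='011' vs C='10': no prefix
  F='011' vs G='11': no prefix
  C='10' vs E='00': no prefix
  C='10' vs B='010': no prefix
  C='10' vs F='011': no prefix
  C='10' vs G='11': no prefix
  G='11' vs E='00': no prefix
  G='11' vs B='010': no prefix
  G='11' vs F='011': no prefix
  G='11' vs C='10': no prefix
No violation found over all pairs.

YES -- this is a valid prefix code. No codeword is a prefix of any other codeword.


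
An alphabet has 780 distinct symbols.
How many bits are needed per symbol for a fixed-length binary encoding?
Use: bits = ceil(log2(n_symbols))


log2(780) = 9.6073
Bracket: 2^9 = 512 < 780 <= 2^10 = 1024
So ceil(log2(780)) = 10

bits = ceil(log2(780)) = ceil(9.6073) = 10 bits


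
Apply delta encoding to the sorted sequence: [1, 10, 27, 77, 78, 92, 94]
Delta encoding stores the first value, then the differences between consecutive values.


First value: 1
Deltas:
  10 - 1 = 9
  27 - 10 = 17
  77 - 27 = 50
  78 - 77 = 1
  92 - 78 = 14
  94 - 92 = 2


Delta encoded: [1, 9, 17, 50, 1, 14, 2]
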